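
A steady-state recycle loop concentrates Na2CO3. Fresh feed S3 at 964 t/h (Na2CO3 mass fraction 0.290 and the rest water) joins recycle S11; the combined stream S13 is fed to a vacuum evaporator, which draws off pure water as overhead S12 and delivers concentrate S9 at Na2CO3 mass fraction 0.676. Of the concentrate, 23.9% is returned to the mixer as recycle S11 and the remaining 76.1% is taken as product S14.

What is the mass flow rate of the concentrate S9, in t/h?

Overall Na2CO3 balance (none leaves overhead): Na2CO3 in fresh feed = Na2CO3 in product, i.e. 964×0.290 = (1−0.239)·S9·0.676.
S9 = 279.56/(0.676×0.761) = 543.43 t/h.

543.4 t/h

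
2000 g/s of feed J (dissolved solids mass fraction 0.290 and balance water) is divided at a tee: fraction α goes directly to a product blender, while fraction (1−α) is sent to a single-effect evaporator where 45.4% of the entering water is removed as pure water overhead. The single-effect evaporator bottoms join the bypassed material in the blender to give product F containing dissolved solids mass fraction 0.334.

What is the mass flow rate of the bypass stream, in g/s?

1183 g/s

All 2000×0.290 = 580 g/s of dissolved solids reaches F, so F = 580/0.334 = 1736.5 g/s and vapour = 263.47 g/s.
The evaporator receives (1−α)·2000 of feed at 0.710 water and removes 0.454 of that water:
0.454×0.710×(1−α)×2000 = 263.47
(1−α) = 263.47/644.68 = 0.4087;  α = 0.5913.
Bypass flow = 0.5913×2000 = 1182.6 g/s.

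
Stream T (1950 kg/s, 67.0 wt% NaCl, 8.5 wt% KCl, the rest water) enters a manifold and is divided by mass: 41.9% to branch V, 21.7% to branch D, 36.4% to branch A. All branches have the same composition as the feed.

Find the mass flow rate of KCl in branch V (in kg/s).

69.45 kg/s

Branch V total = 0.419×1950 = 817.05 kg/s.
KCl in V = 0.085×817.05 = 69.449 kg/s.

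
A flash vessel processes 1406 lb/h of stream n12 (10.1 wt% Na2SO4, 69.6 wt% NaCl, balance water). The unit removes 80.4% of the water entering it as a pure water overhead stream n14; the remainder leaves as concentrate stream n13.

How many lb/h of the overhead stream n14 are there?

229.5 lb/h

water entering = 1406×0.203 = 285.42 lb/h; overhead removed = 0.804×285.42 = 229.48 lb/h.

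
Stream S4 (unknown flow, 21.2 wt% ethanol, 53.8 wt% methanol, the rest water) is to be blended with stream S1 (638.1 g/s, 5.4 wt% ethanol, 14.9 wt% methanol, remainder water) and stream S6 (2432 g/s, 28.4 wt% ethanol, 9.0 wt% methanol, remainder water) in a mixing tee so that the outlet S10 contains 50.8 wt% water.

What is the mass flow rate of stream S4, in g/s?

Let S4 be the unknown flow. Total out = 3070.1 + S4.
water balance: 2031 + 0.250·S4 = 0.508·(3070.1 + S4)
(0.250 − 0.508)·S4 = 0.508×3070.1 − 2031 = -471.39
S4 = -471.39 / -0.258 = 1827.1 g/s

1827 g/s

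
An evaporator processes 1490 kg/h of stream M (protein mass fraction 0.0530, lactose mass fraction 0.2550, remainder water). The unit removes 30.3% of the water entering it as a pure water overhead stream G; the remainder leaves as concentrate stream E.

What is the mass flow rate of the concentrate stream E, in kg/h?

1178 kg/h

water entering = 1490×0.692 = 1031.1 kg/h; overhead removed = 0.303×1031.1 = 312.42 kg/h.
Concentrate = 1490 − 312.42 = 1177.6 kg/h.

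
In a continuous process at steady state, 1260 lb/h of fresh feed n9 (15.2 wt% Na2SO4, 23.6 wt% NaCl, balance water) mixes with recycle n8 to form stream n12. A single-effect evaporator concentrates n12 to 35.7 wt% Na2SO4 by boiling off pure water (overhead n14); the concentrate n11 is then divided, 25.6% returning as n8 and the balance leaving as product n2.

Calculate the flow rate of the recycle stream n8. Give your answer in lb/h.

184.6 lb/h

Overall Na2SO4 balance (none leaves overhead): Na2SO4 in fresh feed = Na2SO4 in product, i.e. 1260×0.152 = (1−0.256)·n11·0.357.
n11 = 191.52/(0.357×0.744) = 721.06 lb/h.
Recycle n8 = 0.256×721.06 = 184.59 lb/h.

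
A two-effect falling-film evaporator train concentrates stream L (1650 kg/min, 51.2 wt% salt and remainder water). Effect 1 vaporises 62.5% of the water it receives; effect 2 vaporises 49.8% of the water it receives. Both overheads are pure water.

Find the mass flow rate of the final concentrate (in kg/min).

996.4 kg/min

water in feed = 1650×0.488 = 805.2 kg/min.
After stage 1: water left = (1−0.625)×805.2 = 301.95; stream total = 1146.8 kg/min.
After stage 2: water left = (1−0.498)×301.95 = 151.58; final concentrate = 996.38 kg/min.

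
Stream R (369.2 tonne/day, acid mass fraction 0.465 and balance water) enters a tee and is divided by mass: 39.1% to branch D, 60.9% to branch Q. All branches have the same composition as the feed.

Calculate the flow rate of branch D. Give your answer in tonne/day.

Branch D flow = 0.391×369.2 = 144.36 tonne/day.

144.4 tonne/day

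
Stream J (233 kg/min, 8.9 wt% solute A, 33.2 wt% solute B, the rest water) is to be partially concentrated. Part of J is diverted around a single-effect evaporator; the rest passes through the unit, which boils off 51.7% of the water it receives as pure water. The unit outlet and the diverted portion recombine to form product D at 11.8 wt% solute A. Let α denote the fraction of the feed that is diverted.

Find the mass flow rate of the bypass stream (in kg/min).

All 233×0.089 = 20.737 kg/min of solute A reaches D, so D = 20.737/0.118 = 175.74 kg/min and vapour = 57.263 kg/min.
The evaporator receives (1−α)·233 of feed at 0.579 water and removes 0.517 of that water:
0.517×0.579×(1−α)×233 = 57.263
(1−α) = 57.263/69.747 = 0.8210;  α = 0.1790.
Bypass flow = 0.1790×233 = 41.705 kg/min.

41.71 kg/min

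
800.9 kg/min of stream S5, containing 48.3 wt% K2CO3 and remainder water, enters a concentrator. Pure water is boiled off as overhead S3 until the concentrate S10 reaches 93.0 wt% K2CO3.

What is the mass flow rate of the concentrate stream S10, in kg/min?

K2CO3 is conserved: 800.9×0.483 = 386.83 kg/min all reports to the concentrate.
Concentrate = 386.83/(target fraction) = 415.95 kg/min.

416 kg/min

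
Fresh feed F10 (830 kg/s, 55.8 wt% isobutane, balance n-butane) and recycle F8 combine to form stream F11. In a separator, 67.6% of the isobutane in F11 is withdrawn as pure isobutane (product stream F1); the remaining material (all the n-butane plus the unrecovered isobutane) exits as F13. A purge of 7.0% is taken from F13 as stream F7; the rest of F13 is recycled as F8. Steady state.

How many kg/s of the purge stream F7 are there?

n-butane enters only via F10 and leaves only via the purge: 830×0.442 = 0.070×(n-butane in F13), and the separator passes all n-butane, so n-butane in F11 = n-butane in F13 = 5240.9 kg/s.
isobutane in F11: m_A = 830×0.558 + (1−0.070)·(1−0.676)·m_A, so m_A = 463.14/0.6987 = 662.88 kg/s.
F13 = (1−0.676)×662.88 + 5240.9 = 5455.6 kg/s.
Purge F7 = 0.070×5455.6 = 381.89 kg/s.

381.9 kg/s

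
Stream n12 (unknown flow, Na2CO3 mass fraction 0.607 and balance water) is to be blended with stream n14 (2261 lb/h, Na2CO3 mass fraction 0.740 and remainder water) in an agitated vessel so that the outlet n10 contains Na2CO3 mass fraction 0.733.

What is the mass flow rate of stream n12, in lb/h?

Let n12 be the unknown flow. Total out = 2261 + n12.
Na2CO3 balance: 1673.1 + 0.607·n12 = 0.733·(2261 + n12)
(0.607 − 0.733)·n12 = 0.733×2261 − 1673.1 = -15.827
n12 = -15.827 / -0.126 = 125.61 lb/h

125.6 lb/h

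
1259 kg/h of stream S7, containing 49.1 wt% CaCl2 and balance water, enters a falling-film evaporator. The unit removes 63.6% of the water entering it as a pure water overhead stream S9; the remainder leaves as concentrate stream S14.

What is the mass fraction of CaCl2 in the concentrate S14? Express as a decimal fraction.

0.7260

CaCl2 is not removed: 1259×0.491 = 618.17 kg/h of CaCl2 enters S14.
water entering = 1259×0.509 = 640.83 kg/h; overhead removed = 0.636×640.83 = 407.57 kg/h.
Concentrate = 1259 − 407.57 = 851.43 kg/h.
Mass fraction = 618.17/851.43 = 0.7260.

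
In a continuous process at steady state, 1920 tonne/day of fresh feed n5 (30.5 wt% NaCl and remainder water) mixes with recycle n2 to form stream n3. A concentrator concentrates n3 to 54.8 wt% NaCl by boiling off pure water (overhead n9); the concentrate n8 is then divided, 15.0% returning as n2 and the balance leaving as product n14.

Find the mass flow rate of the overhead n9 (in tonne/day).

Overall NaCl balance (none leaves overhead): NaCl in fresh feed = NaCl in product, i.e. 1920×0.305 = (1−0.150)·n8·0.548.
n8 = 585.6/(0.548×0.850) = 1257.2 tonne/day.
Recycle n2 = 0.150×1257.2 = 188.58 tonne/day.
Combined feed n3 = 1920 + 188.58 = 2108.6 tonne/day.
Overhead n9 = n3 − n8 = 2108.6 − 1257.2 = 851.39 tonne/day.

851.4 tonne/day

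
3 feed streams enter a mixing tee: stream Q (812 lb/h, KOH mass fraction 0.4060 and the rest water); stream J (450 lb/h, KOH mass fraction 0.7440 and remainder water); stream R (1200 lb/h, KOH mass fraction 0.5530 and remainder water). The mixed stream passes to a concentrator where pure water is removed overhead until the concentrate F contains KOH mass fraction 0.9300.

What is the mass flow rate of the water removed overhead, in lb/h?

1034 lb/h

KOH entering = 812×0.406 + 450×0.744 + 1200×0.553 = 1328.1 lb/h.
All KOH reports to F, so F = 1328.1/0.930 = 1428 lb/h.
Total feed = 2462 lb/h; overhead = 2462 − 1428 = 1034 lb/h.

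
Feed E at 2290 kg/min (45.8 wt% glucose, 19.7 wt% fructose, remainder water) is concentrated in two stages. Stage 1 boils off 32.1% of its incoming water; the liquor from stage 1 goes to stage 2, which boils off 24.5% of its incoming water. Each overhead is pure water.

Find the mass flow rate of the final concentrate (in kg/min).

1905 kg/min

water in feed = 2290×0.345 = 790.05 kg/min.
After stage 1: water left = (1−0.321)×790.05 = 536.44; stream total = 2036.4 kg/min.
After stage 2: water left = (1−0.245)×536.44 = 405.02; final concentrate = 1905 kg/min.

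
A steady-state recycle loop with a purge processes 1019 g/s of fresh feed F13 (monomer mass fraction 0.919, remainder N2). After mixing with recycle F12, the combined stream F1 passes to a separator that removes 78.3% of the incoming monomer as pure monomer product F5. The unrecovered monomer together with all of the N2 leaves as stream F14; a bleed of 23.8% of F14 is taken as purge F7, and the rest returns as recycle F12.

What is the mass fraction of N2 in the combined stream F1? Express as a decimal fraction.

0.236

N2 enters only via F13 and leaves only via the purge: 1019×0.081 = 0.238×(N2 in F14), and the separator passes all N2, so N2 in F1 = N2 in F14 = 346.8 g/s.
monomer in F1: m_A = 1019×0.919 + (1−0.238)·(1−0.783)·m_A, so m_A = 936.46/0.8346 = 1122 g/s.
F1 = 1122 + 346.8 = 1468.8 g/s.
N2 fraction in F1 = 346.8/1468.8 = 0.236.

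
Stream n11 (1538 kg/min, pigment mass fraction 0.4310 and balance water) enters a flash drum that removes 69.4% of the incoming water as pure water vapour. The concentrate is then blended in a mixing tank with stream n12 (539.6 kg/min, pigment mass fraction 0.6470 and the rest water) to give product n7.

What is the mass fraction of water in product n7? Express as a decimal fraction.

0.3117

Vapour removed = 0.694×0.569×1538 = 607.33 kg/min; concentrate = 930.67 kg/min.
water reaching the mixer = 267.79 (from concentrate) + 539.6×0.353 = 458.27 kg/min.
Product flow = 930.67 + 539.6 = 1470.3 kg/min; water fraction = 0.3117.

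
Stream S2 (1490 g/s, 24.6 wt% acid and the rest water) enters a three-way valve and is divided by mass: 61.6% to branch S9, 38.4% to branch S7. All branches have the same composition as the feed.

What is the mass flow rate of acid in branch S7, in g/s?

140.8 g/s

Branch S7 total = 0.384×1490 = 572.16 g/s.
acid in S7 = 0.246×572.16 = 140.75 g/s.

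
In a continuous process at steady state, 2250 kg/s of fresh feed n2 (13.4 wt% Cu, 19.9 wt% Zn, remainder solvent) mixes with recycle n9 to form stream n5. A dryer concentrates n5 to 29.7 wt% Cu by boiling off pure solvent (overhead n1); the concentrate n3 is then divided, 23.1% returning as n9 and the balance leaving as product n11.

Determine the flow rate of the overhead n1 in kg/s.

Overall Cu balance (none leaves overhead): Cu in fresh feed = Cu in product, i.e. 2250×0.134 = (1−0.231)·n3·0.297.
n3 = 301.5/(0.297×0.769) = 1320.1 kg/s.
Recycle n9 = 0.231×1320.1 = 304.94 kg/s.
Combined feed n5 = 2250 + 304.94 = 2554.9 kg/s.
Overhead n1 = n5 − n3 = 2554.9 − 1320.1 = 1234.8 kg/s.

1235 kg/s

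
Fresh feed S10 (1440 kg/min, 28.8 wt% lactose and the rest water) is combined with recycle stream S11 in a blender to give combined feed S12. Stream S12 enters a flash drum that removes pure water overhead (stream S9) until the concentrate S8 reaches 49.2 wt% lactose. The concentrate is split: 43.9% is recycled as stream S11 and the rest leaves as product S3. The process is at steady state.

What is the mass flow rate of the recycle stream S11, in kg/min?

Overall lactose balance (none leaves overhead): lactose in fresh feed = lactose in product, i.e. 1440×0.288 = (1−0.439)·S8·0.492.
S8 = 414.72/(0.492×0.561) = 1502.5 kg/min.
Recycle S11 = 0.439×1502.5 = 659.62 kg/min.

659.6 kg/min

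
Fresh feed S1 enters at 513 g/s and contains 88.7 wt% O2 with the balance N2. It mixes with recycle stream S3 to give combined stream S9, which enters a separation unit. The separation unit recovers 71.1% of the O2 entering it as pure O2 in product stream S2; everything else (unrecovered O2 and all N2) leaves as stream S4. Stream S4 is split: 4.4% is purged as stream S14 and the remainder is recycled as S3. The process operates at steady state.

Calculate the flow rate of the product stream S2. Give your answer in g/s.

O2 in S9: m_A = 513×0.887 + (1−0.044)·(1−0.711)·m_A, so m_A = 455.03/0.7237 = 628.74 g/s.
Product S2 = 0.711×628.74 = 447.04 g/s.

447 g/s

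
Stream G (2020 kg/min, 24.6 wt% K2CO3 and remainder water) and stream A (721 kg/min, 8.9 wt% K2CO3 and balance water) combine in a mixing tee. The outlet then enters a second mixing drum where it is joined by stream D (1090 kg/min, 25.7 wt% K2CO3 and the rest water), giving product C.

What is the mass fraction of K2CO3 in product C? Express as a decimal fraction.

0.220

Overall, product flow = 3831 kg/min.
K2CO3 in = 2020×0.246 + 721×0.089 + 1090×0.257 = 841.22 kg/min.
K2CO3 fraction in C = 0.220.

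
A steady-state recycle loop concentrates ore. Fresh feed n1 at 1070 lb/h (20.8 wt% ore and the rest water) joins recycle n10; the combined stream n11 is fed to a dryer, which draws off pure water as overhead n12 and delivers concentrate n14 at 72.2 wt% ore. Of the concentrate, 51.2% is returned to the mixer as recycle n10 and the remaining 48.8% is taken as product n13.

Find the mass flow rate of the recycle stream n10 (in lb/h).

Overall ore balance (none leaves overhead): ore in fresh feed = ore in product, i.e. 1070×0.208 = (1−0.512)·n14·0.722.
n14 = 222.56/(0.722×0.488) = 631.67 lb/h.
Recycle n10 = 0.512×631.67 = 323.41 lb/h.

323.4 lb/h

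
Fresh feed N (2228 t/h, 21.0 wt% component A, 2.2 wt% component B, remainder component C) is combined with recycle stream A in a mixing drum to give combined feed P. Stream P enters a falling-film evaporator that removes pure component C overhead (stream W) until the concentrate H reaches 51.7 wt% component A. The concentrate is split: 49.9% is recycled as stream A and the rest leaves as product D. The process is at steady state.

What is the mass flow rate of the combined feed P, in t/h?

Overall component A balance (none leaves overhead): component A in fresh feed = component A in product, i.e. 2228×0.210 = (1−0.499)·H·0.517.
H = 467.88/(0.517×0.501) = 1806.4 t/h.
Recycle A = 0.499×1806.4 = 901.38 t/h.
Combined feed P = 2228 + 901.38 = 3129.4 t/h.

3129 t/h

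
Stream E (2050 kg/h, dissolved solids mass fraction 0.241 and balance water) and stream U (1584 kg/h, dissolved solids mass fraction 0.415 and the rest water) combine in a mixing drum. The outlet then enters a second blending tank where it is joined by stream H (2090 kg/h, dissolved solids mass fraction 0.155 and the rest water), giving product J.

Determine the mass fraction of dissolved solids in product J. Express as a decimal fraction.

0.258

Overall, product flow = 5724 kg/h.
dissolved solids in = 2050×0.241 + 1584×0.415 + 2090×0.155 = 1475.4 kg/h.
dissolved solids fraction in J = 0.258.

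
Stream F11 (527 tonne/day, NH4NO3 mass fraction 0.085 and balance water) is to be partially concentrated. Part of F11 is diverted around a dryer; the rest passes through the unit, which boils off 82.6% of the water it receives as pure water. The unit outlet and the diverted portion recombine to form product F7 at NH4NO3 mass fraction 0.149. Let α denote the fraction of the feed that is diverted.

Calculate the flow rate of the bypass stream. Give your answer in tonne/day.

227.5 tonne/day

All 527×0.085 = 44.795 tonne/day of NH4NO3 reaches F7, so F7 = 44.795/0.149 = 300.64 tonne/day and vapour = 226.36 tonne/day.
The evaporator receives (1−α)·527 of feed at 0.915 water and removes 0.826 of that water:
0.826×0.915×(1−α)×527 = 226.36
(1−α) = 226.36/398.3 = 0.5683;  α = 0.4317.
Bypass flow = 0.4317×527 = 227.5 tonne/day.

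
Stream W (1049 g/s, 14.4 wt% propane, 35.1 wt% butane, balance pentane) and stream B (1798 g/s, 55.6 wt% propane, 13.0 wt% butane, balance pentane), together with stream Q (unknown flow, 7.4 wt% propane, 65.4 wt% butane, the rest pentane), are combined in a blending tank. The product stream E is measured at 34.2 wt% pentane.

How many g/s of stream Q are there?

Let Q be the unknown flow. Total out = 2847 + Q.
pentane balance: 1094.3 + 0.272·Q = 0.342·(2847 + Q)
(0.272 − 0.342)·Q = 0.342×2847 − 1094.3 = -120.64
Q = -120.64 / -0.070 = 1723.5 g/s

1723 g/s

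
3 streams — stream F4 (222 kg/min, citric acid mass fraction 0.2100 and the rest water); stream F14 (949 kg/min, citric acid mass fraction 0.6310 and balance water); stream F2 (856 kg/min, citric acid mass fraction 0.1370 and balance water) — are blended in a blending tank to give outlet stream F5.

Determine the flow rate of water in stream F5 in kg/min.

1264 kg/min

water out = water in = 222×0.790 + 949×0.369 + 856×0.863 = 1264.3 kg/min.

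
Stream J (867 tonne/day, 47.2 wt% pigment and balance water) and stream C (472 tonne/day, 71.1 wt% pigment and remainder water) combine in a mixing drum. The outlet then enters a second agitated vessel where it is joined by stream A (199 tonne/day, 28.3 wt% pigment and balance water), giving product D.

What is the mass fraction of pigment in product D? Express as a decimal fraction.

Overall, product flow = 1538 tonne/day.
pigment in = 867×0.472 + 472×0.711 + 199×0.283 = 801.13 tonne/day.
pigment fraction in D = 0.521.

0.521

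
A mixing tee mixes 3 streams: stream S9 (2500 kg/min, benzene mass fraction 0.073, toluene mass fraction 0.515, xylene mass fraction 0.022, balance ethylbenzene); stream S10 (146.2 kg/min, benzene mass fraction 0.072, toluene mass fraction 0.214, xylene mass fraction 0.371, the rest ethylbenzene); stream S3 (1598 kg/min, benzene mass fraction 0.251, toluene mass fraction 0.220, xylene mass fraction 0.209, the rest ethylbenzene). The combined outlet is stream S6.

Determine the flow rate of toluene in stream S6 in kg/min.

1670 kg/min

toluene out = toluene in = 2500×0.515 + 146.2×0.214 + 1598×0.220 = 1670.3 kg/min.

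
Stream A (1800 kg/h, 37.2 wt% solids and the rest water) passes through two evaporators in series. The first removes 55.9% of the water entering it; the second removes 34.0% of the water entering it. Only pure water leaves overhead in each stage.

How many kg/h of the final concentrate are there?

water in feed = 1800×0.628 = 1130.4 kg/h.
After stage 1: water left = (1−0.559)×1130.4 = 498.51; stream total = 1168.1 kg/h.
After stage 2: water left = (1−0.340)×498.51 = 329.01; final concentrate = 998.61 kg/h.

998.6 kg/h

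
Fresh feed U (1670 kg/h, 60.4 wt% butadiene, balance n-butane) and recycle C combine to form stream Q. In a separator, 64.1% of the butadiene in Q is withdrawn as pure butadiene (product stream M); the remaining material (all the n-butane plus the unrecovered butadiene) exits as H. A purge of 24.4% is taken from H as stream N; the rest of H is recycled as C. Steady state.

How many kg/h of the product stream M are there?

butadiene in Q: m_A = 1670×0.604 + (1−0.244)·(1−0.641)·m_A, so m_A = 1008.7/0.7286 = 1384.4 kg/h.
Product M = 0.641×1384.4 = 887.41 kg/h.

887.4 kg/h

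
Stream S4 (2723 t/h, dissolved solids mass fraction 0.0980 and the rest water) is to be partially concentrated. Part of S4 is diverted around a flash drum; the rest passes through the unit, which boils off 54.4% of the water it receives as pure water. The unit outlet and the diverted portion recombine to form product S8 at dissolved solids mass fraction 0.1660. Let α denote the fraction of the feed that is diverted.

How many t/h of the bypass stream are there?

All 2723×0.098 = 266.85 t/h of dissolved solids reaches S8, so S8 = 266.85/0.166 = 1607.6 t/h and vapour = 1115.4 t/h.
The evaporator receives (1−α)·2723 of feed at 0.902 water and removes 0.544 of that water:
0.544×0.902×(1−α)×2723 = 1115.4
(1−α) = 1115.4/1336.1 = 0.8348;  α = 0.1652.
Bypass flow = 0.1652×2723 = 449.77 t/h.

449.8 t/h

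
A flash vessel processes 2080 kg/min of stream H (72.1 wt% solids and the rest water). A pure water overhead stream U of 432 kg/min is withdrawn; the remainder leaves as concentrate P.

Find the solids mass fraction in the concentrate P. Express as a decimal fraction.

0.910

solids is not removed: 2080×0.721 = 1499.7 kg/min of solids enters P.
Concentrate = 2080 − 432 = 1648 kg/min.
Mass fraction = 1499.7/1648 = 0.910.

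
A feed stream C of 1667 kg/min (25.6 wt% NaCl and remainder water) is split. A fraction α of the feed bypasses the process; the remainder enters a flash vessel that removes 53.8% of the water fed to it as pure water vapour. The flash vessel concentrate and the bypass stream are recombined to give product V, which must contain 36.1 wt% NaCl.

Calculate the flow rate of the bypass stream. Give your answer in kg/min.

455.7 kg/min

All 1667×0.256 = 426.75 kg/min of NaCl reaches V, so V = 426.75/0.361 = 1182.1 kg/min and vapour = 484.86 kg/min.
The evaporator receives (1−α)·1667 of feed at 0.744 water and removes 0.538 of that water:
0.538×0.744×(1−α)×1667 = 484.86
(1−α) = 484.86/667.25 = 0.7267;  α = 0.2733.
Bypass flow = 0.2733×1667 = 455.67 kg/min.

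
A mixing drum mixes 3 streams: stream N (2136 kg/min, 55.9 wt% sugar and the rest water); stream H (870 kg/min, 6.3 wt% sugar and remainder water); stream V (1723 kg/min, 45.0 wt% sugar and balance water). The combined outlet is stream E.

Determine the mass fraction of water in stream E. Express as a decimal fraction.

0.572

Total flow out = 2136 + 870 + 1723 = 4729 kg/min.
water in = 2136×0.441 + 870×0.937 + 1723×0.550 = 2704.8 kg/min.
water mass fraction in E = 2704.8/4729 = 0.572.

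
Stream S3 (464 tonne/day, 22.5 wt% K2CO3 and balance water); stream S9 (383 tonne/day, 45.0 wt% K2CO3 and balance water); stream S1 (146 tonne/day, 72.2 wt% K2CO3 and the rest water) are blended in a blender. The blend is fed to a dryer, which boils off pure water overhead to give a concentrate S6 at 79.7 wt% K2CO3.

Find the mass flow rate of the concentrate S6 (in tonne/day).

K2CO3 entering = 464×0.225 + 383×0.450 + 146×0.722 = 382.16 tonne/day.
All K2CO3 reports to S6, so S6 = 382.16/0.797 = 479.5 tonne/day.

479.5 tonne/day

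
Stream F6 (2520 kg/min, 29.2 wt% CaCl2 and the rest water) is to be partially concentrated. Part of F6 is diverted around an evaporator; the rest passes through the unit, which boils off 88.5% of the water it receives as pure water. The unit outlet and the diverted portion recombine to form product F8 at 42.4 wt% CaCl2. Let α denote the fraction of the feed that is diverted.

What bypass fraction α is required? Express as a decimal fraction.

0.503

All 2520×0.292 = 735.84 kg/min of CaCl2 reaches F8, so F8 = 735.84/0.424 = 1735.5 kg/min and vapour = 784.53 kg/min.
The evaporator receives (1−α)·2520 of feed at 0.708 water and removes 0.885 of that water:
0.885×0.708×(1−α)×2520 = 784.53
(1−α) = 784.53/1579 = 0.4969;  α = 0.5031.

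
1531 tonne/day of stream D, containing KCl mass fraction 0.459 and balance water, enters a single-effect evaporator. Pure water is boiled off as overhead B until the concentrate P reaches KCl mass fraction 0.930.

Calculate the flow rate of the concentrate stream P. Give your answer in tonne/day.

755.6 tonne/day

KCl is conserved: 1531×0.459 = 702.73 tonne/day all reports to the concentrate.
Concentrate = 702.73/(target fraction) = 755.62 tonne/day.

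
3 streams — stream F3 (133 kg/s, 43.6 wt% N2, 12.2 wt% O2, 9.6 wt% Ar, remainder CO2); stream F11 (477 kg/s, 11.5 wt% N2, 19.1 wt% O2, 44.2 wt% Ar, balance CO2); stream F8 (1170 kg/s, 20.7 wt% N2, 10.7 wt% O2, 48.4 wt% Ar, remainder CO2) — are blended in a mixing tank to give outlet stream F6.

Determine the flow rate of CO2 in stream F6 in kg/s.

402.6 kg/s

CO2 out = CO2 in = 133×0.346 + 477×0.252 + 1170×0.202 = 402.56 kg/s.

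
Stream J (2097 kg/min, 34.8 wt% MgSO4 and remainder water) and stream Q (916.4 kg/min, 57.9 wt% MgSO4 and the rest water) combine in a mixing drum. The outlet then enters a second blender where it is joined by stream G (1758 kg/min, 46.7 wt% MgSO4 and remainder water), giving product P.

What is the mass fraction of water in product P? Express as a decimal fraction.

Overall, product flow = 4771.4 kg/min.
water in = 2097×0.652 + 916.4×0.421 + 1758×0.533 = 2690.1 kg/min.
water fraction in P = 0.564.

0.564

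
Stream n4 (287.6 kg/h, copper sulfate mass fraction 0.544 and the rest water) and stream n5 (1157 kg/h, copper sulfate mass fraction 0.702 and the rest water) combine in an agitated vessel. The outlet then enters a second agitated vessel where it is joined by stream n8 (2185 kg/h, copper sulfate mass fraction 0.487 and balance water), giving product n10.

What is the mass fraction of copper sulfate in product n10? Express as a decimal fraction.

Overall, product flow = 3629.6 kg/h.
copper sulfate in = 287.6×0.544 + 1157×0.702 + 2185×0.487 = 2032.8 kg/h.
copper sulfate fraction in n10 = 0.560.

0.560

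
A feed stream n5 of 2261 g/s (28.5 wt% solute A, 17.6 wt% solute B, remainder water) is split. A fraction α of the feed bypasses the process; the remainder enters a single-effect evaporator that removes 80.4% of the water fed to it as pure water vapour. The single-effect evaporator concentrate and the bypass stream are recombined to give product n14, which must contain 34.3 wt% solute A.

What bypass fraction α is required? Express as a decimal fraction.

All 2261×0.285 = 644.38 g/s of solute A reaches n14, so n14 = 644.38/0.343 = 1878.7 g/s and vapour = 382.33 g/s.
The evaporator receives (1−α)·2261 of feed at 0.539 water and removes 0.804 of that water:
0.804×0.539×(1−α)×2261 = 382.33
(1−α) = 382.33/979.82 = 0.3902;  α = 0.6098.

0.610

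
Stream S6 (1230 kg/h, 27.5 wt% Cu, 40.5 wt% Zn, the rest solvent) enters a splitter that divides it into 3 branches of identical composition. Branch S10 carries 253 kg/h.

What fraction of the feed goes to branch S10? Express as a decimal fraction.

0.206

Fraction to S10 = 253/1230 = 0.2057.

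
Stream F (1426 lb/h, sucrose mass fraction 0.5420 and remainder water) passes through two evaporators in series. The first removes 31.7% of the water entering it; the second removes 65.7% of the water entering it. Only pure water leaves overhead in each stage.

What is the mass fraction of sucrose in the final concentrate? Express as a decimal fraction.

0.8348

water in feed = 1426×0.458 = 653.11 lb/h.
After stage 1: water left = (1−0.317)×653.11 = 446.07; stream total = 1219 lb/h.
After stage 2: water left = (1−0.657)×446.07 = 153; final concentrate = 925.89 lb/h.
sucrose fraction = 772.89/925.89 = 0.8348.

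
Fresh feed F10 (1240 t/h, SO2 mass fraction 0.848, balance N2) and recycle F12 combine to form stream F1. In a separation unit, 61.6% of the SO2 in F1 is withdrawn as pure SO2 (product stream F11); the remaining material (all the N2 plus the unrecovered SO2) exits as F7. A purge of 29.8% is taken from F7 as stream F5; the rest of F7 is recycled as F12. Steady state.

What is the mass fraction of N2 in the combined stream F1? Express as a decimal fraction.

N2 enters only via F10 and leaves only via the purge: 1240×0.152 = 0.298×(N2 in F7), and the separation unit passes all N2, so N2 in F1 = N2 in F7 = 632.48 t/h.
SO2 in F1: m_A = 1240×0.848 + (1−0.298)·(1−0.616)·m_A, so m_A = 1051.5/0.7304 = 1439.6 t/h.
F1 = 1439.6 + 632.48 = 2072.1 t/h.
N2 fraction in F1 = 632.48/2072.1 = 0.305.

0.305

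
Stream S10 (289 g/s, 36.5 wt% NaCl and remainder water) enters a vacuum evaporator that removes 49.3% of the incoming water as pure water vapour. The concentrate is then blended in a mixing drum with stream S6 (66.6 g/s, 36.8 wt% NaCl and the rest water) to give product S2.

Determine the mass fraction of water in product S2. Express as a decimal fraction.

0.5097

Vapour removed = 0.493×0.635×289 = 90.473 g/s; concentrate = 198.53 g/s.
water reaching the mixer = 93.042 (from concentrate) + 66.6×0.632 = 135.13 g/s.
Product flow = 198.53 + 66.6 = 265.13 g/s; water fraction = 0.5097.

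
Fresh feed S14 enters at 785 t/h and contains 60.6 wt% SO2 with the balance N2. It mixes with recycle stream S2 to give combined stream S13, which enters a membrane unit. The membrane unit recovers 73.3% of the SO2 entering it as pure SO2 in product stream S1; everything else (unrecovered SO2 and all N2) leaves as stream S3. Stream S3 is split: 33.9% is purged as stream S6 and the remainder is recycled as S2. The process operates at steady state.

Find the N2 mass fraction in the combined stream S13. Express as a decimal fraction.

N2 enters only via S14 and leaves only via the purge: 785×0.394 = 0.339×(N2 in S3), and the membrane unit passes all N2, so N2 in S13 = N2 in S3 = 912.36 t/h.
SO2 in S13: m_A = 785×0.606 + (1−0.339)·(1−0.733)·m_A, so m_A = 475.71/0.8235 = 577.66 t/h.
S13 = 577.66 + 912.36 = 1490 t/h.
N2 fraction in S13 = 912.36/1490 = 0.612.

0.612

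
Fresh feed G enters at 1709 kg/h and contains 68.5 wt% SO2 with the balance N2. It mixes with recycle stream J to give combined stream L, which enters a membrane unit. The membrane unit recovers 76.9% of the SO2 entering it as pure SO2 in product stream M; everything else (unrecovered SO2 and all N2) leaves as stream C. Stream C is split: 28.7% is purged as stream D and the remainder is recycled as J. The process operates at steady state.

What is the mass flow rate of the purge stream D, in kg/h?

631.2 kg/h

N2 enters only via G and leaves only via the purge: 1709×0.315 = 0.287×(N2 in C), and the membrane unit passes all N2, so N2 in L = N2 in C = 1875.7 kg/h.
SO2 in L: m_A = 1709×0.685 + (1−0.287)·(1−0.769)·m_A, so m_A = 1170.7/0.8353 = 1401.5 kg/h.
C = (1−0.769)×1401.5 + 1875.7 = 2199.5 kg/h.
Purge D = 0.287×2199.5 = 631.25 kg/h.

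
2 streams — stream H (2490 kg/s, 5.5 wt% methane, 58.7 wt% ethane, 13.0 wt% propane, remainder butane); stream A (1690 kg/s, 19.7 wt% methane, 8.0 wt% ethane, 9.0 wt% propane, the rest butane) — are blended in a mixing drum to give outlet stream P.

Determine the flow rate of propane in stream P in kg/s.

475.8 kg/s

propane out = propane in = 2490×0.130 + 1690×0.090 = 475.8 kg/s.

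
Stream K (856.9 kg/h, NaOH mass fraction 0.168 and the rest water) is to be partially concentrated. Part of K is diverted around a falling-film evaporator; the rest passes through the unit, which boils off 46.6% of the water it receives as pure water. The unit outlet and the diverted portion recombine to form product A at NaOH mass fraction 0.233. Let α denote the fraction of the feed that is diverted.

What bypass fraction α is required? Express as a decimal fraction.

0.280

All 856.9×0.168 = 143.96 kg/h of NaOH reaches A, so A = 143.96/0.233 = 617.85 kg/h and vapour = 239.05 kg/h.
The evaporator receives (1−α)·856.9 of feed at 0.832 water and removes 0.466 of that water:
0.466×0.832×(1−α)×856.9 = 239.05
(1−α) = 239.05/332.23 = 0.7195;  α = 0.2805.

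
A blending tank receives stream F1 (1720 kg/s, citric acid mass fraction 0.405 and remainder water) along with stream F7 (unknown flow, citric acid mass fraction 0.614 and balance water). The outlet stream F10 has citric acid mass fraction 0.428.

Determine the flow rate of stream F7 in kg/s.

Let F7 be the unknown flow. Total out = 1720 + F7.
citric acid balance: 696.6 + 0.614·F7 = 0.428·(1720 + F7)
(0.614 − 0.428)·F7 = 0.428×1720 − 696.6 = 39.56
F7 = 39.56 / 0.186 = 212.69 kg/s

212.7 kg/s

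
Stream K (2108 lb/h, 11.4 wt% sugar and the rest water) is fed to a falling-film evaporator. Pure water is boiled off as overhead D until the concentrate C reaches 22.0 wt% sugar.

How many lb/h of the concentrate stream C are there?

sugar is conserved: 2108×0.114 = 240.31 lb/h all reports to the concentrate.
Concentrate = 240.31/(target fraction) = 1092.3 lb/h.

1092 lb/h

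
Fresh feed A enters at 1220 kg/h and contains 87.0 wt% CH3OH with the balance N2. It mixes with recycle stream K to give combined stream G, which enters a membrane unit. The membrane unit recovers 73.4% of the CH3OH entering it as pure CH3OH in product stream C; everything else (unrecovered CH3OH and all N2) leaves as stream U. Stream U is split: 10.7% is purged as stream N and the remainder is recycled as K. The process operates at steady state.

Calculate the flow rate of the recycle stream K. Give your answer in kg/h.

N2 enters only via A and leaves only via the purge: 1220×0.130 = 0.107×(N2 in U), and the membrane unit passes all N2, so N2 in G = N2 in U = 1482.2 kg/h.
CH3OH in G: m_A = 1220×0.870 + (1−0.107)·(1−0.734)·m_A, so m_A = 1061.4/0.7625 = 1392.1 kg/h.
U = (1−0.734)×1392.1 + 1482.2 = 1852.5 kg/h.
Recycle K = (1−0.107)×1852.5 = 1654.3 kg/h.

1654 kg/h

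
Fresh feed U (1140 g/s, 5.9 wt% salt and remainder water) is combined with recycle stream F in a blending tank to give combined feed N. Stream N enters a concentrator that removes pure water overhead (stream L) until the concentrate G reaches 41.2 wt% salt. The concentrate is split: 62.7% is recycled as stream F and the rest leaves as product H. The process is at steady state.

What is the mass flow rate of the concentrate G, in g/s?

437.7 g/s

Overall salt balance (none leaves overhead): salt in fresh feed = salt in product, i.e. 1140×0.059 = (1−0.627)·G·0.412.
G = 67.26/(0.412×0.373) = 437.67 g/s.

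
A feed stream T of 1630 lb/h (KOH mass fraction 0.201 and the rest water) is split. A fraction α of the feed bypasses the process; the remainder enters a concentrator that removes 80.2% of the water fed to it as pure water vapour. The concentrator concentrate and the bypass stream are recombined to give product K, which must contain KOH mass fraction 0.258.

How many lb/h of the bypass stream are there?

1068 lb/h

All 1630×0.201 = 327.63 lb/h of KOH reaches K, so K = 327.63/0.258 = 1269.9 lb/h and vapour = 360.12 lb/h.
The evaporator receives (1−α)·1630 of feed at 0.799 water and removes 0.802 of that water:
0.802×0.799×(1−α)×1630 = 360.12
(1−α) = 360.12/1044.5 = 0.3448;  α = 0.6552.
Bypass flow = 0.6552×1630 = 1068 lb/h.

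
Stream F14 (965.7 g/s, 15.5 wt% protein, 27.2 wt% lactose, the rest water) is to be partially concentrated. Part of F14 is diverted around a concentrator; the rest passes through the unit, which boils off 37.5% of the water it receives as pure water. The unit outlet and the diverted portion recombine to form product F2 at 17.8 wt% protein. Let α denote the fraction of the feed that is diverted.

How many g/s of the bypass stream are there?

385 g/s

All 965.7×0.155 = 149.68 g/s of protein reaches F2, so F2 = 149.68/0.178 = 840.92 g/s and vapour = 124.78 g/s.
The evaporator receives (1−α)·965.7 of feed at 0.573 water and removes 0.375 of that water:
0.375×0.573×(1−α)×965.7 = 124.78
(1−α) = 124.78/207.5 = 0.6013;  α = 0.3987.
Bypass flow = 0.3987×965.7 = 384.98 g/s.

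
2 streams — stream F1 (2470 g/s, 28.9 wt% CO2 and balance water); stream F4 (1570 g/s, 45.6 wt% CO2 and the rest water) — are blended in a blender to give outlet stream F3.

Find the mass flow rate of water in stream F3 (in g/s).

water out = water in = 2470×0.711 + 1570×0.544 = 2610.2 g/s.

2610 g/s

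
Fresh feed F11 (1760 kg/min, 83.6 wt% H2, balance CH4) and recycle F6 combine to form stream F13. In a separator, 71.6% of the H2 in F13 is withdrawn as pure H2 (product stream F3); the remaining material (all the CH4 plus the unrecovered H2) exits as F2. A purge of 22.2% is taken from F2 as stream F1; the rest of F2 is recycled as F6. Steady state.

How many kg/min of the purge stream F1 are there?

CH4 enters only via F11 and leaves only via the purge: 1760×0.164 = 0.222×(CH4 in F2), and the separator passes all CH4, so CH4 in F13 = CH4 in F2 = 1300.2 kg/min.
H2 in F13: m_A = 1760×0.836 + (1−0.222)·(1−0.716)·m_A, so m_A = 1471.4/0.7790 = 1888.7 kg/min.
F2 = (1−0.716)×1888.7 + 1300.2 = 1836.6 kg/min.
Purge F1 = 0.222×1836.6 = 407.72 kg/min.

407.7 kg/min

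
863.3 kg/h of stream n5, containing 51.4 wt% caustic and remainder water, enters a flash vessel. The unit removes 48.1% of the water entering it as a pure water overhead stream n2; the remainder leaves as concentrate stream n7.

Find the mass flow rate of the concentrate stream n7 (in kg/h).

water entering = 863.3×0.486 = 419.56 kg/h; overhead removed = 0.481×419.56 = 201.81 kg/h.
Concentrate = 863.3 − 201.81 = 661.49 kg/h.

661.5 kg/h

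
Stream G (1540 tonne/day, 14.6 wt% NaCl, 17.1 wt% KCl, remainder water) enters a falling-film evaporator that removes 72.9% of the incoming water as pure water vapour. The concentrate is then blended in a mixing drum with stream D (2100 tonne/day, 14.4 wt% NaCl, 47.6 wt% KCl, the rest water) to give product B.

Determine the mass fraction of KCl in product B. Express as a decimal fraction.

Vapour removed = 0.729×0.683×1540 = 766.78 tonne/day; concentrate = 773.22 tonne/day.
KCl reaching the mixer = 263.34 (from concentrate) + 2100×0.476 = 1262.9 tonne/day.
Product flow = 773.22 + 2100 = 2873.2 tonne/day; KCl fraction = 0.4396.

0.4396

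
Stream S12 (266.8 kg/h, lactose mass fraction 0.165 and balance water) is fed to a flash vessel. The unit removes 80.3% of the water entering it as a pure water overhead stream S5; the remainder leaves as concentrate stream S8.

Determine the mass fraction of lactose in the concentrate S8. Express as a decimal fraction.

lactose is not removed: 266.8×0.165 = 44.022 kg/h of lactose enters S8.
water entering = 266.8×0.835 = 222.78 kg/h; overhead removed = 0.803×222.78 = 178.89 kg/h.
Concentrate = 266.8 − 178.89 = 87.909 kg/h.
Mass fraction = 44.022/87.909 = 0.501.

0.501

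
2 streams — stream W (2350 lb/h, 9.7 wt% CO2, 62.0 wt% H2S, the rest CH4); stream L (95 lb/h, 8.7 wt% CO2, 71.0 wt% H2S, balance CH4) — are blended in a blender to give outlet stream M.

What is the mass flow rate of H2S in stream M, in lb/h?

1524 lb/h

H2S out = H2S in = 2350×0.620 + 95×0.710 = 1524.5 lb/h.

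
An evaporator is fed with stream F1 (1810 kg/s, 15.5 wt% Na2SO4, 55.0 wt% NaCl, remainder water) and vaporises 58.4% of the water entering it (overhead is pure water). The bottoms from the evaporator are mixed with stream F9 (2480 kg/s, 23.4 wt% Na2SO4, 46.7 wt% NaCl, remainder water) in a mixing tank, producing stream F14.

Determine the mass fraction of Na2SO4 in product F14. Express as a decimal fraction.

Vapour removed = 0.584×0.295×1810 = 311.83 kg/s; concentrate = 1498.2 kg/s.
Na2SO4 reaching the mixer = 280.55 (from concentrate) + 2480×0.234 = 860.87 kg/s.
Product flow = 1498.2 + 2480 = 3978.2 kg/s; Na2SO4 fraction = 0.216.

0.216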